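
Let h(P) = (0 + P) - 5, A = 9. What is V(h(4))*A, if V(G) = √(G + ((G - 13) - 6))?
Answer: 9*I*√21 ≈ 41.243*I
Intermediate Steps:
h(P) = -5 + P (h(P) = P - 5 = -5 + P)
V(G) = √(-19 + 2*G) (V(G) = √(G + ((-13 + G) - 6)) = √(G + (-19 + G)) = √(-19 + 2*G))
V(h(4))*A = √(-19 + 2*(-5 + 4))*9 = √(-19 + 2*(-1))*9 = √(-19 - 2)*9 = √(-21)*9 = (I*√21)*9 = 9*I*√21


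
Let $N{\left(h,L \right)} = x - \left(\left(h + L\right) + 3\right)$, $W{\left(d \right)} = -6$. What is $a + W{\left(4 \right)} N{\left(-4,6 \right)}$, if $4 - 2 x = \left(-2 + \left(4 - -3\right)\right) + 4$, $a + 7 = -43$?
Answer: $-5$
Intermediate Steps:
$a = -50$ ($a = -7 - 43 = -50$)
$x = - \frac{5}{2}$ ($x = 2 - \frac{\left(-2 + \left(4 - -3\right)\right) + 4}{2} = 2 - \frac{\left(-2 + \left(4 + 3\right)\right) + 4}{2} = 2 - \frac{\left(-2 + 7\right) + 4}{2} = 2 - \frac{5 + 4}{2} = 2 - \frac{9}{2} = - \frac{5}{2} \approx -2.5$)
$N{\left(h,L \right)} = - \frac{11}{2} - L - h$ ($N{\left(h,L \right)} = - \frac{5}{2} - \left(\left(h + L\right) + 3\right) = - \frac{5}{2} - \left(\left(L + h\right) + 3\right) = - \frac{5}{2} - \left(3 + L + h\right) = - \frac{11}{2} - L - h$)
$a + W{\left(4 \right)} N{\left(-4,6 \right)} = -50 - 6 \left(- \frac{11}{2} - 6 - -4\right) = -50 - 6 \left(- \frac{11}{2} - 6 + 4\right) = -50 - -45 = -50 + 45 = -5$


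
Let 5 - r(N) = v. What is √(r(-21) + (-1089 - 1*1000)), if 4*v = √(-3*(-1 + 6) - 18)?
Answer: √(-8336 - I*√33)/2 ≈ 0.01573 - 45.651*I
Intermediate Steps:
v = I*√33/4 (v = √(-3*(-1 + 6) - 18)/4 = √(-3*5 - 18)/4 = √(-15 - 18)/4 = √(-33)/4 = (I*√33)/4 = I*√33/4 ≈ 1.4361*I)
r(N) = 5 - I*√33/4
√(r(-21) + (-1089 - 1*1000)) = √((5 - I*√33/4) + (-1089 - 1*1000)) = √((5 - I*√33/4) + (-1089 - 1000)) = √((5 - I*√33/4) - 2089) = √(-2084 - I*√33/4)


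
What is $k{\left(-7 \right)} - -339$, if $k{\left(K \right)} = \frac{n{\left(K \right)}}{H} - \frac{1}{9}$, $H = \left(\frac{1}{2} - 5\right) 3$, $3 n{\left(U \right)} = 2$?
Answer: $\frac{27446}{81} \approx 338.84$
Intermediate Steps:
$n{\left(U \right)} = \frac{2}{3}$ ($n{\left(U \right)} = \frac{1}{3} \cdot 2 = \frac{2}{3}$)
$H = - \frac{27}{2}$ ($H = \left(\frac{1}{2} - 5\right) 3 = \left(- \frac{9}{2}\right) 3 = - \frac{27}{2} \approx -13.5$)
$k{\left(K \right)} = - \frac{13}{81}$ ($k{\left(K \right)} = \frac{2}{3 \left(- \frac{27}{2}\right)} - \frac{1}{9} = \frac{2}{3} \left(- \frac{2}{27}\right) - \frac{1}{9} = - \frac{4}{81} - \frac{1}{9} = - \frac{13}{81}$)
$k{\left(-7 \right)} - -339 = - \frac{13}{81} - -339 = - \frac{13}{81} + 339 = \frac{27446}{81}$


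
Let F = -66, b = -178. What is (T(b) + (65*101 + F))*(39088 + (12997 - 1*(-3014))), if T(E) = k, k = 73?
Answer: 362110628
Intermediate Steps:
T(E) = 73
(T(b) + (65*101 + F))*(39088 + (12997 - 1*(-3014))) = (73 + (65*101 - 66))*(39088 + (12997 - 1*(-3014))) = (73 + (6565 - 66))*(39088 + (12997 + 3014)) = (73 + 6499)*(39088 + 16011) = 6572*55099 = 362110628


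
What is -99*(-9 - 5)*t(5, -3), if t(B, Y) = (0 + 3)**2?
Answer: 12474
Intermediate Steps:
t(B, Y) = 9 (t(B, Y) = 3**2 = 9)
-99*(-9 - 5)*t(5, -3) = -99*(-9 - 5)*9 = -(-1386)*9 = -99*(-126) = 12474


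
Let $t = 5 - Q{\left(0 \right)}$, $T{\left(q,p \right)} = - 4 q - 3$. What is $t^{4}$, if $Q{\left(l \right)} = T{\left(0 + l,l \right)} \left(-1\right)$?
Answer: $16$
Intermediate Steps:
$T{\left(q,p \right)} = -3 - 4 q$
$Q{\left(l \right)} = 3 + 4 l$ ($Q{\left(l \right)} = \left(-3 - 4 \left(0 + l\right)\right) \left(-1\right) = \left(-3 - 4 l\right) \left(-1\right) = 3 + 4 l$)
$t = 2$ ($t = 5 - \left(3 + 4 \cdot 0\right) = 5 - \left(3 + 0\right) = 5 - 3 = 2$)
$t^{4} = 2^{4} = 16$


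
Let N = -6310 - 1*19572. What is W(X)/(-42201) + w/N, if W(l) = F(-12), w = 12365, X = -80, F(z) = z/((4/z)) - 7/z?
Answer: -3136573289/6553477692 ≈ -0.47861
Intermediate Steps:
N = -25882 (N = -6310 - 19572 = -25882)
F(z) = -7/z + z²/4 (F(z) = z*(z/4) - 7/z = z²/4 - 7/z = -7/z + z²/4)
W(l) = 439/12 (W(l) = (¼)*(-28 + (-12)³)/(-12) = (¼)*(-1/12)*(-28 - 1728) = (¼)*(-1/12)*(-1756) = 439/12)
W(X)/(-42201) + w/N = (439/12)/(-42201) + 12365/(-25882) = (439/12)*(-1/42201) + 12365*(-1/25882) = -439/506412 - 12365/25882 = -3136573289/6553477692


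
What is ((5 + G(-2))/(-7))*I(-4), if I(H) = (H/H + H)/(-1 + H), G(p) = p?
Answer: -9/35 ≈ -0.25714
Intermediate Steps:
I(H) = (1 + H)/(-1 + H)
((5 + G(-2))/(-7))*I(-4) = ((5 - 2)/(-7))*((1 - 4)/(-1 - 4)) = (3*(-⅐))*(-3/(-5)) = -(-3)*(-3)/35 = -3/7*⅗ = -9/35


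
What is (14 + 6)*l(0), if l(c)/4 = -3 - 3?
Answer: -480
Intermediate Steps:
l(c) = -24 (l(c) = 4*(-3 - 3) = 4*(-6) = -24)
(14 + 6)*l(0) = (14 + 6)*(-24) = 20*(-24) = -480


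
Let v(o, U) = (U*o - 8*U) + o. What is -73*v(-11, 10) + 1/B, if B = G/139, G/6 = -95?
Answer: 8363471/570 ≈ 14673.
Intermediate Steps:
G = -570 (G = 6*(-95) = -570)
v(o, U) = o - 8*U + U*o (v(o, U) = (-8*U + U*o) + o = o - 8*U + U*o)
B = -570/139 ≈ -4.1007
-73*v(-11, 10) + 1/B = -73*(-11 - 8*10 + 10*(-11)) + 1/(-570/139) = -73*(-11 - 80 - 110) - 139/570 = -73*(-201) - 139/570 = 14673 - 139/570 = 8363471/570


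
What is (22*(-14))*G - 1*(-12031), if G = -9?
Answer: 14803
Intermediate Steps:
(22*(-14))*G - 1*(-12031) = (22*(-14))*(-9) - 1*(-12031) = -308*(-9) + 12031 = 2772 + 12031 = 14803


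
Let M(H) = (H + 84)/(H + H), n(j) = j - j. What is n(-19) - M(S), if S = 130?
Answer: -107/130 ≈ -0.82308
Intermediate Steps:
n(j) = 0
M(H) = (84 + H)/(2*H) (M(H) = (84 + H)/((2*H)) = (84 + H)*(1/(2*H)) = (84 + H)/(2*H))
n(-19) - M(S) = 0 - (84 + 130)/(2*130) = 0 - 214/(2*130) = 0 - 1*107/130 = 0 - 107/130 = -107/130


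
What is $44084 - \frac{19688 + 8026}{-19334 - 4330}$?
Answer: $\frac{173871915}{3944} \approx 44085.0$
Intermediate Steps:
$44084 - \frac{19688 + 8026}{-19334 - 4330} = 44084 - \frac{27714}{-23664} = 44084 - 27714 \left(- \frac{1}{23664}\right) = 44084 - - \frac{4619}{3944} = 44084 + \frac{4619}{3944} = \frac{173871915}{3944}$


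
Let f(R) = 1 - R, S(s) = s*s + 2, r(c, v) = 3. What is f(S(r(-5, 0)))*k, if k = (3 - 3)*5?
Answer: 0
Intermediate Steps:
S(s) = 2 + s² (S(s) = s² + 2 = 2 + s²)
k = 0 (k = 0*5 = 0)
f(S(r(-5, 0)))*k = (1 - (2 + 3²))*0 = (1 - (2 + 9))*0 = (1 - 1*11)*0 = (1 - 11)*0 = -10*0 = 0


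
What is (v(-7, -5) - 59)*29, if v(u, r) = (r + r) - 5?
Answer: -2146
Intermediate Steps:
v(u, r) = -5 + 2*r (v(u, r) = 2*r - 5 = -5 + 2*r)
(v(-7, -5) - 59)*29 = ((-5 + 2*(-5)) - 59)*29 = ((-5 - 10) - 59)*29 = (-15 - 59)*29 = -74*29 = -2146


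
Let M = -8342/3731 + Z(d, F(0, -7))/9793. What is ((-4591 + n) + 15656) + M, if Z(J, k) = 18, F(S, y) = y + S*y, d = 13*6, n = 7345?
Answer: 96082445426/5219669 ≈ 18408.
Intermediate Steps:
d = 78
M = -11660864/5219669 (M = -8342/3731 + 18/9793 = -11660864/5219669 ≈ -2.2340)
((-4591 + n) + 15656) + M = ((-4591 + 7345) + 15656) - 11660864/5219669 = (2754 + 15656) - 11660864/5219669 = 18410 - 11660864/5219669 = 96082445426/5219669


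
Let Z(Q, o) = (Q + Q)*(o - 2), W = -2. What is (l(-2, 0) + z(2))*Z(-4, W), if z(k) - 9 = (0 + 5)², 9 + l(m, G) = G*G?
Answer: 800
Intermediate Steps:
l(m, G) = -9 + G² (l(m, G) = -9 + G*G = -9 + G²)
Z(Q, o) = 2*Q*(-2 + o) (Z(Q, o) = (2*Q)*(-2 + o) = 2*Q*(-2 + o))
z(k) = 34 (z(k) = 9 + (0 + 5)² = 9 + 5² = 9 + 25 = 34)
(l(-2, 0) + z(2))*Z(-4, W) = ((-9 + 0²) + 34)*(2*(-4)*(-2 - 2)) = ((-9 + 0) + 34)*(2*(-4)*(-4)) = (-9 + 34)*32 = 25*32 = 800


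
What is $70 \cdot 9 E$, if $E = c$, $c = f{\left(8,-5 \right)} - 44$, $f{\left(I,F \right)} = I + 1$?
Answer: $-22050$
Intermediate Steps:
$f{\left(I,F \right)} = 1 + I$
$c = -35$ ($c = \left(1 + 8\right) - 44 = 9 - 44 = -35$)
$E = -35$
$70 \cdot 9 E = 70 \cdot 9 \left(-35\right) = 630 \left(-35\right) = -22050$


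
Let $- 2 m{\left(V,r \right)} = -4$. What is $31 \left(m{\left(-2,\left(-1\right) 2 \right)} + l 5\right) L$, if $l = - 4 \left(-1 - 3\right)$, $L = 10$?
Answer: $25420$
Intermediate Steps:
$m{\left(V,r \right)} = 2$ ($m{\left(V,r \right)} = \left(- \frac{1}{2}\right) \left(-4\right) = 2$)
$l = 16$ ($l = \left(-4\right) \left(-4\right) = 16$)
$31 \left(m{\left(-2,\left(-1\right) 2 \right)} + l 5\right) L = 31 \left(2 + 16 \cdot 5\right) 10 = 31 \left(2 + 80\right) 10 = 31 \cdot 82 \cdot 10 = 2542 \cdot 10 = 25420$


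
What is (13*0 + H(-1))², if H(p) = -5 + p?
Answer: 36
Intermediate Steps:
(13*0 + H(-1))² = (13*0 + (-5 - 1))² = (0 - 6)² = (-6)² = 36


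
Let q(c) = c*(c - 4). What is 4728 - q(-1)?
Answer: 4723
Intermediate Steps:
q(c) = c*(-4 + c)
4728 - q(-1) = 4728 - (-1)*(-4 - 1) = 4728 - (-1)*(-5) = 4728 - 1*5 = 4728 - 5 = 4723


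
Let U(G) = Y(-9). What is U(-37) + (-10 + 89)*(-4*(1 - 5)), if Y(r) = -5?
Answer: 1259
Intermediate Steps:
U(G) = -5
U(-37) + (-10 + 89)*(-4*(1 - 5)) = -5 + (-10 + 89)*(-4*(1 - 5)) = -5 + 79*(-4*(-4)) = -5 + 79*16 = -5 + 1264 = 1259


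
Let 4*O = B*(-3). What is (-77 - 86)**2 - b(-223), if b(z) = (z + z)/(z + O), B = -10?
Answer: 11450347/431 ≈ 26567.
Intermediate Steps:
O = 15/2 (O = (-10*(-3))/4 = (1/4)*30 = 15/2 ≈ 7.5000)
b(z) = 2*z/(15/2 + z) (b(z) = (z + z)/(z + 15/2) = (2*z)/(15/2 + z) = 2*z/(15/2 + z))
(-77 - 86)**2 - b(-223) = (-77 - 86)**2 - 4*(-223)/(15 + 2*(-223)) = (-163)**2 - 4*(-223)/(15 - 446) = 26569 - 4*(-223)/(-431) = 26569 - 4*(-223)*(-1)/431 = 26569 - 1*892/431 = 26569 - 892/431 = 11450347/431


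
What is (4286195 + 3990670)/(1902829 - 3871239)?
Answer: -1655373/393682 ≈ -4.2048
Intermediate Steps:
(4286195 + 3990670)/(1902829 - 3871239) = 8276865/(-1968410) = 8276865*(-1/1968410) = -1655373/393682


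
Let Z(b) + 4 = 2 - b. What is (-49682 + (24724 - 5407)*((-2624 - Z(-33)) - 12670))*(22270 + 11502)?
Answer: -9999305180804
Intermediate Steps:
Z(b) = -2 - b (Z(b) = -4 + (2 - b) = -2 - b)
(-49682 + (24724 - 5407)*((-2624 - Z(-33)) - 12670))*(22270 + 11502) = (-49682 + (24724 - 5407)*((-2624 - (-2 - 1*(-33))) - 12670))*(22270 + 11502) = (-49682 + 19317*((-2624 - (-2 + 33)) - 12670))*33772 = (-49682 + 19317*((-2624 - 1*31) - 12670))*33772 = (-49682 + 19317*((-2624 - 31) - 12670))*33772 = (-49682 + 19317*(-2655 - 12670))*33772 = (-49682 + 19317*(-15325))*33772 = (-49682 - 296033025)*33772 = -296082707*33772 = -9999305180804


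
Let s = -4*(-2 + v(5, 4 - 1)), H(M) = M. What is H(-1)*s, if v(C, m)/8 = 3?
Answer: 88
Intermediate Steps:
v(C, m) = 24 (v(C, m) = 8*3 = 24)
s = -88 (s = -4*(-2 + 24) = -4*22 = -88)
H(-1)*s = -1*(-88) = 88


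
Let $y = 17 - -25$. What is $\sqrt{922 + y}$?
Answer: $2 \sqrt{241} \approx 31.048$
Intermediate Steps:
$y = 42$ ($y = 17 + 25 = 42$)
$\sqrt{922 + y} = \sqrt{922 + 42} = \sqrt{964} = 2 \sqrt{241}$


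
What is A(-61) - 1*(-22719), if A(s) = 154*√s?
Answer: 22719 + 154*I*√61 ≈ 22719.0 + 1202.8*I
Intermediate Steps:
A(-61) - 1*(-22719) = 154*√(-61) - 1*(-22719) = 154*(I*√61) + 22719 = 154*I*√61 + 22719 = 22719 + 154*I*√61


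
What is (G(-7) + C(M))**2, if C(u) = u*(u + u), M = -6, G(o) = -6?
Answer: 4356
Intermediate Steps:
C(u) = 2*u**2 (C(u) = u*(2*u) = 2*u**2)
(G(-7) + C(M))**2 = (-6 + 2*(-6)**2)**2 = (-6 + 2*36)**2 = (-6 + 72)**2 = 66**2 = 4356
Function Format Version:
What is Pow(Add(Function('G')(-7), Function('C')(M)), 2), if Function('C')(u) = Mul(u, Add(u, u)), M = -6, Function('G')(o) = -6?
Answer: 4356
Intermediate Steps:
Function('C')(u) = Mul(2, Pow(u, 2)) (Function('C')(u) = Mul(u, Mul(2, u)) = Mul(2, Pow(u, 2)))
Pow(Add(Function('G')(-7), Function('C')(M)), 2) = Pow(Add(-6, Mul(2, Pow(-6, 2))), 2) = Pow(Add(-6, Mul(2, 36)), 2) = Pow(Add(-6, 72), 2) = Pow(66, 2) = 4356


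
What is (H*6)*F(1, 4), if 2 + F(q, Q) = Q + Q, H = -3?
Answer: -108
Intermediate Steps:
F(q, Q) = -2 + 2*Q (F(q, Q) = -2 + (Q + Q) = -2 + 2*Q)
(H*6)*F(1, 4) = (-3*6)*(-2 + 2*4) = -18*(-2 + 8) = -18*6 = -108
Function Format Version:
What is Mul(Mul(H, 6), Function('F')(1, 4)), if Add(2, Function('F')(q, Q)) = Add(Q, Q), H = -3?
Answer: -108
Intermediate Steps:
Function('F')(q, Q) = Add(-2, Mul(2, Q)) (Function('F')(q, Q) = Add(-2, Add(Q, Q)) = Add(-2, Mul(2, Q)))
Mul(Mul(H, 6), Function('F')(1, 4)) = Mul(Mul(-3, 6), Add(-2, Mul(2, 4))) = Mul(-18, Add(-2, 8)) = Mul(-18, 6) = -108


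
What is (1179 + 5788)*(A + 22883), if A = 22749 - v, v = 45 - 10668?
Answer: 391928585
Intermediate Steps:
v = -10623
A = 33372 (A = 22749 - 1*(-10623) = 22749 + 10623 = 33372)
(1179 + 5788)*(A + 22883) = (1179 + 5788)*(33372 + 22883) = 6967*56255 = 391928585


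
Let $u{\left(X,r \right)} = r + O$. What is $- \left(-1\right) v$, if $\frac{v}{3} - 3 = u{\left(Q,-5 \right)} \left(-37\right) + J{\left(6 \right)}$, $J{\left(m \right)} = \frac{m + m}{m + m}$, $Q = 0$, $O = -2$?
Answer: $789$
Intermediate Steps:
$u{\left(X,r \right)} = -2 + r$ ($u{\left(X,r \right)} = r - 2 = -2 + r$)
$J{\left(m \right)} = 1$ ($J{\left(m \right)} = \frac{2 m}{2 m} = 2 m \frac{1}{2 m} = 1$)
$v = 789$ ($v = 9 + 3 \left(\left(-2 - 5\right) \left(-37\right) + 1\right) = 9 + 3 \left(\left(-7\right) \left(-37\right) + 1\right) = 9 + 3 \left(259 + 1\right) = 9 + 3 \cdot 260 = 9 + 780 = 789$)
$- \left(-1\right) v = - \left(-1\right) 789 = \left(-1\right) \left(-789\right) = 789$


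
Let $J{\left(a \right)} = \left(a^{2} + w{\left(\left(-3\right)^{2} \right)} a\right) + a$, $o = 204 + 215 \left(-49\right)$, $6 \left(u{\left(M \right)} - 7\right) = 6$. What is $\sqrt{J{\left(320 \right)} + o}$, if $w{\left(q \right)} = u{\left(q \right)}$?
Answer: $\sqrt{94949} \approx 308.14$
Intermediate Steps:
$u{\left(M \right)} = 8$ ($u{\left(M \right)} = 7 + \frac{1}{6} \cdot 6 = 7 + 1 = 8$)
$w{\left(q \right)} = 8$
$o = -10331$ ($o = 204 - 10535 = -10331$)
$J{\left(a \right)} = a^{2} + 9 a$ ($J{\left(a \right)} = \left(a^{2} + 8 a\right) + a = a^{2} + 9 a$)
$\sqrt{J{\left(320 \right)} + o} = \sqrt{320 \left(9 + 320\right) - 10331} = \sqrt{320 \cdot 329 - 10331} = \sqrt{105280 - 10331} = \sqrt{94949}$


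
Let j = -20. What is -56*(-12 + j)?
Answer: 1792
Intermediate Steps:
-56*(-12 + j) = -56*(-12 - 20) = -56*(-32) = 1792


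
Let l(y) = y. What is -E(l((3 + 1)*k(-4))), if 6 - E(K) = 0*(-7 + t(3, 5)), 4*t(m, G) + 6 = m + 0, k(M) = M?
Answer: -6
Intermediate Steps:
t(m, G) = -3/2 + m/4 (t(m, G) = -3/2 + (m + 0)/4 = -3/2 + m/4)
E(K) = 6 (E(K) = 6 - 0*(-7 + (-3/2 + (¼)*3)) = 6 - 0*(-7 + (-3/2 + ¾)) = 6 - 0*(-7 - ¾) = 6 - 0*(-31)/4 = 6 - 1*0 = 6 + 0 = 6)
-E(l((3 + 1)*k(-4))) = -1*6 = -6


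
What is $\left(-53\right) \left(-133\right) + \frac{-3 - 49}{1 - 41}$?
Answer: $\frac{70503}{10} \approx 7050.3$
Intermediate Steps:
$\left(-53\right) \left(-133\right) + \frac{-3 - 49}{1 - 41} = 7049 + \frac{-3 - 49}{-40} = 7049 - - \frac{13}{10} = 7049 + \frac{13}{10} = \frac{70503}{10}$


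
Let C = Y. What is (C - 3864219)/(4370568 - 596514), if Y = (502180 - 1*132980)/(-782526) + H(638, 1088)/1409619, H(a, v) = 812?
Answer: -236804417927194043/231278960046094782 ≈ -1.0239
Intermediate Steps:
Y = -28877551316/61281306533 (Y = (502180 - 1*132980)/(-782526) + 812/1409619 = (502180 - 132980)*(-1/782526) + 812*(1/1409619) = 369200*(-1/782526) + 812/1409619 = -184600/391263 + 812/1409619 = -28877551316/61281306533 ≈ -0.47123)
C = -28877551316/61281306533 ≈ -0.47123
(C - 3864219)/(4370568 - 596514) = (-28877551316/61281306533 - 3864219)/(4370568 - 596514) = -236804417927194043/61281306533/3774054 = -236804417927194043/61281306533*1/3774054 = -236804417927194043/231278960046094782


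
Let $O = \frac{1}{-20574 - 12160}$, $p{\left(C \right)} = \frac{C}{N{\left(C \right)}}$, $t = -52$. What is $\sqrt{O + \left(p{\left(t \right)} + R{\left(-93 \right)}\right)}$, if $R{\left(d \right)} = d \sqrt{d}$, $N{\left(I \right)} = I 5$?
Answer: $\frac{\sqrt{5356755430 - 2491271807700 i \sqrt{93}}}{163670} \approx 21.179 - 21.174 i$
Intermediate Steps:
$N{\left(I \right)} = 5 I$
$R{\left(d \right)} = d^{\frac{3}{2}}$
$p{\left(C \right)} = \frac{1}{5}$ ($p{\left(C \right)} = \frac{C}{5 C} = C \frac{1}{5 C} = \frac{1}{5}$)
$O = - \frac{1}{32734}$ ($O = \frac{1}{-32734} = - \frac{1}{32734} \approx -3.0549 \cdot 10^{-5}$)
$\sqrt{O + \left(p{\left(t \right)} + R{\left(-93 \right)}\right)} = \sqrt{- \frac{1}{32734} + \left(\frac{1}{5} + \left(-93\right)^{\frac{3}{2}}\right)} = \sqrt{- \frac{1}{32734} + \left(\frac{1}{5} - 93 i \sqrt{93}\right)} = \sqrt{\frac{32729}{163670} - 93 i \sqrt{93}}$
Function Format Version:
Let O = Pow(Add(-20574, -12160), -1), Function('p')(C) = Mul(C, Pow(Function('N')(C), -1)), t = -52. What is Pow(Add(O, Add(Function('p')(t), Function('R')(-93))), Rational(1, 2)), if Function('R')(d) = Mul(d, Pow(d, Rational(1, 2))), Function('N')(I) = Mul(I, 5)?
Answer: Mul(Rational(1, 163670), Pow(Add(5356755430, Mul(-2491271807700, I, Pow(93, Rational(1, 2)))), Rational(1, 2))) ≈ Add(21.179, Mul(-21.174, I))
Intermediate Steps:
Function('N')(I) = Mul(5, I)
Function('R')(d) = Pow(d, Rational(3, 2))
Function('p')(C) = Rational(1, 5) (Function('p')(C) = Mul(C, Pow(Mul(5, C), -1)) = Mul(C, Mul(Rational(1, 5), Pow(C, -1))) = Rational(1, 5))
O = Rational(-1, 32734) (O = Pow(-32734, -1) = Rational(-1, 32734) ≈ -3.0549e-5)
Pow(Add(O, Add(Function('p')(t), Function('R')(-93))), Rational(1, 2)) = Pow(Add(Rational(-1, 32734), Add(Rational(1, 5), Pow(-93, Rational(3, 2)))), Rational(1, 2)) = Pow(Add(Rational(-1, 32734), Add(Rational(1, 5), Mul(-93, I, Pow(93, Rational(1, 2))))), Rational(1, 2)) = Pow(Add(Rational(32729, 163670), Mul(-93, I, Pow(93, Rational(1, 2)))), Rational(1, 2))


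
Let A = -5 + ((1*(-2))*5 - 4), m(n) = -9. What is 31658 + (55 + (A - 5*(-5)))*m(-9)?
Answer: 31109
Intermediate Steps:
A = -19 (A = -5 + (-2*5 - 4) = -5 + (-10 - 4) = -5 - 14 = -19)
31658 + (55 + (A - 5*(-5)))*m(-9) = 31658 + (55 + (-19 - 5*(-5)))*(-9) = 31658 + (55 + (-19 + 25))*(-9) = 31658 + (55 + 6)*(-9) = 31658 + 61*(-9) = 31658 - 549 = 31109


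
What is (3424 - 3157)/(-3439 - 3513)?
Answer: -267/6952 ≈ -0.038406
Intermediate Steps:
(3424 - 3157)/(-3439 - 3513) = 267/(-6952) = 267*(-1/6952) = -267/6952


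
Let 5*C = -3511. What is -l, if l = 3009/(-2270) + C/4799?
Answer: 3206837/2178746 ≈ 1.4719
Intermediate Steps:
C = -3511/5 (C = (⅕)*(-3511) = -3511/5 ≈ -702.20)
l = -3206837/2178746 (l = 3009/(-2270) - 3511/5/4799 = 3009*(-1/2270) - 3511/5*1/4799 = -3009/2270 - 3511/23995 = -3206837/2178746 ≈ -1.4719)
-l = -1*(-3206837/2178746) = 3206837/2178746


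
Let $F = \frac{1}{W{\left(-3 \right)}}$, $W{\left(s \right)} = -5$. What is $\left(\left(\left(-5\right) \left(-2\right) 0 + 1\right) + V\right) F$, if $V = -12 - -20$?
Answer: $- \frac{9}{5} \approx -1.8$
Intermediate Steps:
$F = - \frac{1}{5}$ ($F = \frac{1}{-5} = - \frac{1}{5} \approx -0.2$)
$V = 8$ ($V = -12 + 20 = 8$)
$\left(\left(\left(-5\right) \left(-2\right) 0 + 1\right) + V\right) F = \left(\left(\left(-5\right) \left(-2\right) 0 + 1\right) + 8\right) \left(- \frac{1}{5}\right) = \left(\left(10 \cdot 0 + 1\right) + 8\right) \left(- \frac{1}{5}\right) = \left(\left(0 + 1\right) + 8\right) \left(- \frac{1}{5}\right) = \left(1 + 8\right) \left(- \frac{1}{5}\right) = 9 \left(- \frac{1}{5}\right) = - \frac{9}{5}$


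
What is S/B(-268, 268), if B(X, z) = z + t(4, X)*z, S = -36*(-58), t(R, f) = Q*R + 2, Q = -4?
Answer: -522/871 ≈ -0.59931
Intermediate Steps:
t(R, f) = 2 - 4*R (t(R, f) = -4*R + 2 = 2 - 4*R)
S = 2088
B(X, z) = -13*z (B(X, z) = z + (2 - 4*4)*z = z + (2 - 16)*z = z - 14*z = -13*z)
S/B(-268, 268) = 2088/((-13*268)) = 2088/(-3484) = 2088*(-1/3484) = -522/871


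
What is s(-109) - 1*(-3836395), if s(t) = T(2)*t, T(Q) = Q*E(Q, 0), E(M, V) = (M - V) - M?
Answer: 3836395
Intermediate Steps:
E(M, V) = -V
T(Q) = 0 (T(Q) = Q*(-1*0) = Q*0 = 0)
s(t) = 0 (s(t) = 0*t = 0)
s(-109) - 1*(-3836395) = 0 - 1*(-3836395) = 0 + 3836395 = 3836395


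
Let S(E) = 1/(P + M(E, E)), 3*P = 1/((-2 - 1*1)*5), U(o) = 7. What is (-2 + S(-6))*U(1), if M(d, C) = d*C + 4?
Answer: -3553/257 ≈ -13.825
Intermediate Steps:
P = -1/45 (P = 1/(3*(((-2 - 1*1)*5))) = 1/(3*(((-2 - 1)*5))) = 1/(3*((-3*5))) = (1/3)/(-15) = (1/3)*(-1/15) = -1/45 ≈ -0.022222)
M(d, C) = 4 + C*d (M(d, C) = C*d + 4 = 4 + C*d)
S(E) = 1/(179/45 + E**2) (S(E) = 1/(-1/45 + (4 + E*E)) = 1/(-1/45 + (4 + E**2)) = 1/(179/45 + E**2))
(-2 + S(-6))*U(1) = (-2 + 45/(179 + 45*(-6)**2))*7 = (-2 + 45/(179 + 45*36))*7 = (-2 + 45/(179 + 1620))*7 = (-2 + 45/1799)*7 = -3553/1799*7 = -3553/257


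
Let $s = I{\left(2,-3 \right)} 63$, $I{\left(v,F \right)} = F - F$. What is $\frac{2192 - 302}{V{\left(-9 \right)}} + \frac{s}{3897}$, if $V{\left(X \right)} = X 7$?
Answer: $-30$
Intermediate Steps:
$I{\left(v,F \right)} = 0$
$V{\left(X \right)} = 7 X$
$s = 0$ ($s = 0 \cdot 63 = 0$)
$\frac{2192 - 302}{V{\left(-9 \right)}} + \frac{s}{3897} = \frac{2192 - 302}{7 \left(-9\right)} + \frac{0}{3897} = \frac{1890}{-63} + 0 \cdot \frac{1}{3897} = 1890 \left(- \frac{1}{63}\right) + 0 = -30 + 0 = -30$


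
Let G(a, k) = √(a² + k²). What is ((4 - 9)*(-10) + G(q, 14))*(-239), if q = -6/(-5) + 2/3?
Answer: -11950 - 3346*√229/15 ≈ -15326.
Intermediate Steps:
q = 28/15 (q = -6*(-⅕) + 2*(⅓) = 6/5 + ⅔ = 28/15 ≈ 1.8667)
((4 - 9)*(-10) + G(q, 14))*(-239) = ((4 - 9)*(-10) + √((28/15)² + 14²))*(-239) = (-5*(-10) + √(784/225 + 196))*(-239) = (50 + √(44884/225))*(-239) = (50 + 14*√229/15)*(-239) = -11950 - 3346*√229/15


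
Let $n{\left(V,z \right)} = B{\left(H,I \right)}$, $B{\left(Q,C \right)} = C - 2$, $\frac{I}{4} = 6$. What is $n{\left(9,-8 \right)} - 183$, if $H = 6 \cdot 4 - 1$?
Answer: $-161$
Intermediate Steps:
$I = 24$ ($I = 4 \cdot 6 = 24$)
$H = 23$ ($H = 24 - 1 = 23$)
$B{\left(Q,C \right)} = -2 + C$ ($B{\left(Q,C \right)} = C - 2 = -2 + C$)
$n{\left(V,z \right)} = 22$ ($n{\left(V,z \right)} = -2 + 24 = 22$)
$n{\left(9,-8 \right)} - 183 = 22 - 183 = -161$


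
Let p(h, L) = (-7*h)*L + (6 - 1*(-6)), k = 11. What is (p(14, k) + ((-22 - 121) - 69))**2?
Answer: 1633284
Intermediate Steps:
p(h, L) = 12 - 7*L*h (p(h, L) = -7*L*h + (6 + 6) = -7*L*h + 12 = 12 - 7*L*h)
(p(14, k) + ((-22 - 121) - 69))**2 = ((12 - 7*11*14) + ((-22 - 121) - 69))**2 = ((12 - 1078) + (-143 - 69))**2 = (-1066 - 212)**2 = (-1278)**2 = 1633284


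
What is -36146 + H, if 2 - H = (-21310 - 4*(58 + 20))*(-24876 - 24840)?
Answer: -1074995496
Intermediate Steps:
H = -1074959350 (H = 2 - (-21310 - 4*(58 + 20))*(-24876 - 24840) = 2 - (-21310 - 4*78)*(-49716) = 2 - (-21310 - 312)*(-49716) = 2 - (-21622)*(-49716) = 2 - 1*1074959352 = 2 - 1074959352 = -1074959350)
-36146 + H = -36146 - 1074959350 = -1074995496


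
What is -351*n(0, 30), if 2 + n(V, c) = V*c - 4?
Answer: 2106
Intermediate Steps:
n(V, c) = -6 + V*c (n(V, c) = -2 + (V*c - 4) = -2 + (-4 + V*c) = -6 + V*c)
-351*n(0, 30) = -351*(-6 + 0*30) = -351*(-6 + 0) = -351*(-6) = 2106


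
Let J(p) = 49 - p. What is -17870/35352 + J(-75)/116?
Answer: 288841/512604 ≈ 0.56348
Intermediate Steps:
-17870/35352 + J(-75)/116 = -17870/35352 + (49 - 1*(-75))/116 = -17870*1/35352 + (49 + 75)*(1/116) = -8935/17676 + 124*(1/116) = -8935/17676 + 31/29 = 288841/512604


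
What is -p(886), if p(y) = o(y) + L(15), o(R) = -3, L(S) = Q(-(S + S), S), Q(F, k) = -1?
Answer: 4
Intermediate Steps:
L(S) = -1
p(y) = -4 (p(y) = -3 - 1 = -4)
-p(886) = -1*(-4) = 4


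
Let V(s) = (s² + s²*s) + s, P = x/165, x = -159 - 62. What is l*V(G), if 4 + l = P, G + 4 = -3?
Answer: 265181/165 ≈ 1607.2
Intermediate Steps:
G = -7 (G = -4 - 3 = -7)
x = -221
P = -221/165 ≈ -1.3394
l = -881/165 (l = -4 - 221/165 = -881/165 ≈ -5.3394)
V(s) = s + s² + s³ (V(s) = (s² + s³) + s = s + s² + s³)
l*V(G) = -(-6167)*(1 - 7 + (-7)²)/165 = -(-6167)*(1 - 7 + 49)/165 = -(-6167)*43/165 = -881/165*(-301) = 265181/165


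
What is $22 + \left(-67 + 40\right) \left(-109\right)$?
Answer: $2965$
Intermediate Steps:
$22 + \left(-67 + 40\right) \left(-109\right) = 22 - -2943 = 22 + 2943 = 2965$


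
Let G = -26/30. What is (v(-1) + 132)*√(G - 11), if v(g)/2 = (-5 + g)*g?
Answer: 48*I*√2670/5 ≈ 496.05*I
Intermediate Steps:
G = -13/15 (G = -26*1/30 = -13/15 ≈ -0.86667)
v(g) = 2*g*(-5 + g) (v(g) = 2*((-5 + g)*g) = 2*(g*(-5 + g)) = 2*g*(-5 + g))
(v(-1) + 132)*√(G - 11) = (2*(-1)*(-5 - 1) + 132)*√(-13/15 - 11) = (2*(-1)*(-6) + 132)*√(-178/15) = (12 + 132)*(I*√2670/15) = 144*(I*√2670/15) = 48*I*√2670/5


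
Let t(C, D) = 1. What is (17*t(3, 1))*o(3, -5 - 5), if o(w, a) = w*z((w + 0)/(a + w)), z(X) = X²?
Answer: 459/49 ≈ 9.3673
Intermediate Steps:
o(w, a) = w³/(a + w)² (o(w, a) = w*((w + 0)/(a + w))² = w*(w/(a + w))² = w*(w²/(a + w)²) = w³/(a + w)²)
(17*t(3, 1))*o(3, -5 - 5) = (17*1)*(3³/((-5 - 5) + 3)²) = 17*(27/(-10 + 3)²) = 17*(27/(-7)²) = 17*(27*(1/49)) = 17*(27/49) = 459/49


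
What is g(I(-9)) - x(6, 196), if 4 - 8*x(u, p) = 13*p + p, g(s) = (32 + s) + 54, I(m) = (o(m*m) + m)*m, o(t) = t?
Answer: -439/2 ≈ -219.50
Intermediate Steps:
I(m) = m*(m + m²) (I(m) = (m*m + m)*m = (m² + m)*m = (m + m²)*m = m*(m + m²))
g(s) = 86 + s
x(u, p) = ½ - 7*p/4 (x(u, p) = ½ - (13*p + p)/8 = ½ - 7*p/4)
g(I(-9)) - x(6, 196) = (86 + (-9)²*(1 - 9)) - (½ - 7/4*196) = (86 + 81*(-8)) - (½ - 343) = (86 - 648) - 1*(-685/2) = -562 + 685/2 = -439/2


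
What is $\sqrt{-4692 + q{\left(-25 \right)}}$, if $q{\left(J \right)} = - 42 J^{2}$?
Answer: $9 i \sqrt{382} \approx 175.9 i$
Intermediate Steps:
$\sqrt{-4692 + q{\left(-25 \right)}} = \sqrt{-4692 - 42 \left(-25\right)^{2}} = \sqrt{-4692 - 26250} = \sqrt{-30942} = 9 i \sqrt{382}$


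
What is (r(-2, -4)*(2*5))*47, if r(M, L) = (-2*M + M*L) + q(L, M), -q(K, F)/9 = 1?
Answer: 1410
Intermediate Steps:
q(K, F) = -9 (q(K, F) = -9*1 = -9)
r(M, L) = -9 - 2*M + L*M (r(M, L) = (-2*M + M*L) - 9 = (-2*M + L*M) - 9 = -9 - 2*M + L*M)
(r(-2, -4)*(2*5))*47 = ((-9 - 2*(-2) - 4*(-2))*(2*5))*47 = ((-9 + 4 + 8)*10)*47 = (3*10)*47 = 30*47 = 1410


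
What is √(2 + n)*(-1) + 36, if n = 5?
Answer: 36 - √7 ≈ 33.354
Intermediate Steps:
√(2 + n)*(-1) + 36 = √(2 + 5)*(-1) + 36 = √7*(-1) + 36 = -√7 + 36 = 36 - √7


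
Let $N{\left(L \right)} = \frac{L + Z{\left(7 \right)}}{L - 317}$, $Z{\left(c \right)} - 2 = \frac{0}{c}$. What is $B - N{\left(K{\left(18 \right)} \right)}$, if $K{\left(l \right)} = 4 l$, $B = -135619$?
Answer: $- \frac{33226581}{245} \approx -1.3562 \cdot 10^{5}$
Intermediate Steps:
$Z{\left(c \right)} = 2$ ($Z{\left(c \right)} = 2 + \frac{0}{c} = 2 + 0 = 2$)
$N{\left(L \right)} = \frac{2 + L}{-317 + L}$ ($N{\left(L \right)} = \frac{L + 2}{L - 317} = \frac{2 + L}{-317 + L}$)
$B - N{\left(K{\left(18 \right)} \right)} = -135619 - \frac{2 + 4 \cdot 18}{-317 + 4 \cdot 18} = -135619 - \frac{2 + 72}{-317 + 72} = -135619 - \frac{1}{-245} \cdot 74 = -135619 - \left(- \frac{1}{245}\right) 74 = -135619 - - \frac{74}{245} = -135619 + \frac{74}{245} = - \frac{33226581}{245}$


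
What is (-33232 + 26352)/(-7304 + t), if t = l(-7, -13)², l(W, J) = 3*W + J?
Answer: 1720/1537 ≈ 1.1191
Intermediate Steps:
l(W, J) = J + 3*W
t = 1156 (t = (-13 + 3*(-7))² = (-13 - 21)² = (-34)² = 1156)
(-33232 + 26352)/(-7304 + t) = (-33232 + 26352)/(-7304 + 1156) = -6880/(-6148) = -6880*(-1/6148) = 1720/1537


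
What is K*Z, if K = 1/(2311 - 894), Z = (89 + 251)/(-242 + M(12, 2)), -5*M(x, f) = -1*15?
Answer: -340/338663 ≈ -0.0010039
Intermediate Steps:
M(x, f) = 3 (M(x, f) = -(-1)*15/5 = -⅕*(-15) = 3)
Z = -340/239 (Z = (89 + 251)/(-242 + 3) = 340/(-239) = 340*(-1/239) = -340/239 ≈ -1.4226)
K = 1/1417 ≈ 0.00070572
K*Z = (1/1417)*(-340/239) = -340/338663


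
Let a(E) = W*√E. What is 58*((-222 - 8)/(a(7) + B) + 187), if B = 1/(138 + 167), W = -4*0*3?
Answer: -4057854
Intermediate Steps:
W = 0 (W = 0*3 = 0)
B = 1/305 ≈ 0.0032787
a(E) = 0 (a(E) = 0*√E = 0)
58*((-222 - 8)/(a(7) + B) + 187) = 58*((-222 - 8)/(0 + 1/305) + 187) = 58*(-230/1/305 + 187) = 58*(-230*305 + 187) = 58*(-70150 + 187) = 58*(-69963) = -4057854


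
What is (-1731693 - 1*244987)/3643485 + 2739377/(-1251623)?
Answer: -2490987432097/912053925231 ≈ -2.7312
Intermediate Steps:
(-1731693 - 1*244987)/3643485 + 2739377/(-1251623) = (-1731693 - 244987)*(1/3643485) + 2739377*(-1/1251623) = -1976680*1/3643485 - 2739377/1251623 = -395336/728697 - 2739377/1251623 = -2490987432097/912053925231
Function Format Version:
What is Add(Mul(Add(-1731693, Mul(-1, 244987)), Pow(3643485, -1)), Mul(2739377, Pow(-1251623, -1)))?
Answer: Rational(-2490987432097, 912053925231) ≈ -2.7312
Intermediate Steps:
Add(Mul(Add(-1731693, Mul(-1, 244987)), Pow(3643485, -1)), Mul(2739377, Pow(-1251623, -1))) = Add(Mul(Add(-1731693, -244987), Rational(1, 3643485)), Mul(2739377, Rational(-1, 1251623))) = Add(Mul(-1976680, Rational(1, 3643485)), Rational(-2739377, 1251623)) = Add(Rational(-395336, 728697), Rational(-2739377, 1251623)) = Rational(-2490987432097, 912053925231)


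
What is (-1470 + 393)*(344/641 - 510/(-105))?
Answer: -26065554/4487 ≈ -5809.1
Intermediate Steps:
(-1470 + 393)*(344/641 - 510/(-105)) = -1077*(344*(1/641) - 510*(-1/105)) = -1077*(344/641 + 34/7) = -1077*24202/4487 = -26065554/4487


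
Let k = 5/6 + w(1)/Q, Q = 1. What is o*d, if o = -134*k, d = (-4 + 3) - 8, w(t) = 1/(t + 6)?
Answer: 8241/7 ≈ 1177.3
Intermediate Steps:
w(t) = 1/(6 + t)
k = 41/42 (k = 5/6 + 1/((6 + 1)*1) = 5*(1/6) + 1/7 = 5/6 + (1/7)*1 = 5/6 + 1/7 = 41/42 ≈ 0.97619)
d = -9 (d = -1 - 8 = -9)
o = -2747/21 (o = -134*41/42 = -2747/21 ≈ -130.81)
o*d = -2747/21*(-9) = 8241/7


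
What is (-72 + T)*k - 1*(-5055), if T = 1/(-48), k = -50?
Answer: 207745/24 ≈ 8656.0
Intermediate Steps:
T = -1/48 ≈ -0.020833
(-72 + T)*k - 1*(-5055) = (-72 - 1/48)*(-50) - 1*(-5055) = -3457/48*(-50) + 5055 = 86425/24 + 5055 = 207745/24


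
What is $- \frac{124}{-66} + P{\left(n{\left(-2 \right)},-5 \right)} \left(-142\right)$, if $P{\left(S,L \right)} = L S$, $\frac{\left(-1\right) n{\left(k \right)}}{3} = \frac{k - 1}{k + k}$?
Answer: $- \frac{105311}{66} \approx -1595.6$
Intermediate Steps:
$n{\left(k \right)} = - \frac{3 \left(-1 + k\right)}{2 k}$ ($n{\left(k \right)} = - 3 \frac{k - 1}{k + k} = - 3 \frac{-1 + k}{2 k} = - \frac{3 \left(-1 + k\right)}{2 k}$)
$- \frac{124}{-66} + P{\left(n{\left(-2 \right)},-5 \right)} \left(-142\right) = - \frac{124}{-66} + - 5 \frac{3 \left(1 - -2\right)}{2 \left(-2\right)} \left(-142\right) = \left(-124\right) \left(- \frac{1}{66}\right) + - 5 \cdot \frac{3}{2} \left(- \frac{1}{2}\right) \left(1 + 2\right) \left(-142\right) = \frac{62}{33} + - 5 \cdot \frac{3}{2} \left(- \frac{1}{2}\right) 3 \left(-142\right) = \frac{62}{33} + \left(-5\right) \left(- \frac{9}{4}\right) \left(-142\right) = \frac{62}{33} + \frac{45}{4} \left(-142\right) = \frac{62}{33} - \frac{3195}{2} = - \frac{105311}{66}$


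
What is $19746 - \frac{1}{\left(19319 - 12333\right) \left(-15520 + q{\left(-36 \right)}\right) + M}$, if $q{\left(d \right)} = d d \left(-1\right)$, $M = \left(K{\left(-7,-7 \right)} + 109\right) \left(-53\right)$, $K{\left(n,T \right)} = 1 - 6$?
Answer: $\frac{2319801309649}{117482088} \approx 19746.0$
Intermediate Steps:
$K{\left(n,T \right)} = -5$ ($K{\left(n,T \right)} = 1 - 6 = -5$)
$M = -5512$ ($M = \left(-5 + 109\right) \left(-53\right) = 104 \left(-53\right) = -5512$)
$q{\left(d \right)} = - d^{2}$ ($q{\left(d \right)} = d^{2} \left(-1\right) = - d^{2}$)
$19746 - \frac{1}{\left(19319 - 12333\right) \left(-15520 + q{\left(-36 \right)}\right) + M} = 19746 - \frac{1}{\left(19319 - 12333\right) \left(-15520 - \left(-36\right)^{2}\right) - 5512} = 19746 - \frac{1}{6986 \left(-15520 - 1296\right) - 5512} = 19746 - \frac{1}{6986 \left(-16816\right) - 5512} = 19746 - \frac{1}{-117476576 - 5512} = 19746 - \frac{1}{-117482088} = 19746 - - \frac{1}{117482088} = 19746 + \frac{1}{117482088} = \frac{2319801309649}{117482088}$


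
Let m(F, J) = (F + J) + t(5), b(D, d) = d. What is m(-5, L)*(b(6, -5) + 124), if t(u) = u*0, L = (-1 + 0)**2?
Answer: -476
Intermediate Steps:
L = 1 (L = (-1)**2 = 1)
t(u) = 0
m(F, J) = F + J (m(F, J) = (F + J) + 0 = F + J)
m(-5, L)*(b(6, -5) + 124) = (-5 + 1)*(-5 + 124) = -4*119 = -476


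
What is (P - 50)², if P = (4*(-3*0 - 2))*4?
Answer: 6724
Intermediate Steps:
P = -32 (P = (4*(0 - 2))*4 = (4*(-2))*4 = -8*4 = -32)
(P - 50)² = (-32 - 50)² = (-82)² = 6724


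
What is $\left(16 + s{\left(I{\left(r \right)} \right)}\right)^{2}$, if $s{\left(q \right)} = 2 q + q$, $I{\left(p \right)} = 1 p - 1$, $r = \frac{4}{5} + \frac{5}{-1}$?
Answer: $\frac{4}{25} \approx 0.16$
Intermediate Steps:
$r = - \frac{21}{5}$ ($r = 4 \cdot \frac{1}{5} + 5 \left(-1\right) = \frac{4}{5} - 5 = - \frac{21}{5} \approx -4.2$)
$I{\left(p \right)} = -1 + p$ ($I{\left(p \right)} = p - 1 = -1 + p$)
$s{\left(q \right)} = 3 q$
$\left(16 + s{\left(I{\left(r \right)} \right)}\right)^{2} = \left(16 + 3 \left(-1 - \frac{21}{5}\right)\right)^{2} = \left(16 + 3 \left(- \frac{26}{5}\right)\right)^{2} = \left(16 - \frac{78}{5}\right)^{2} = \left(\frac{2}{5}\right)^{2} = \frac{4}{25}$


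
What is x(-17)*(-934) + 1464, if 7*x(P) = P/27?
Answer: 292574/189 ≈ 1548.0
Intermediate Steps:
x(P) = P/189 (x(P) = (P/27)/7 = P/189)
x(-17)*(-934) + 1464 = ((1/189)*(-17))*(-934) + 1464 = -17/189*(-934) + 1464 = 15878/189 + 1464 = 292574/189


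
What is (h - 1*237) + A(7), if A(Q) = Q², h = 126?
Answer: -62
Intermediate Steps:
(h - 1*237) + A(7) = (126 - 1*237) + 7² = (126 - 237) + 49 = -111 + 49 = -62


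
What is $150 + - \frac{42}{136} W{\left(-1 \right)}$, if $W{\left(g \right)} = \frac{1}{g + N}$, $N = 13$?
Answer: $\frac{40793}{272} \approx 149.97$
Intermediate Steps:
$W{\left(g \right)} = \frac{1}{13 + g}$ ($W{\left(g \right)} = \frac{1}{g + 13} = \frac{1}{13 + g}$)
$150 + - \frac{42}{136} W{\left(-1 \right)} = 150 + \frac{\left(-42\right) \frac{1}{136}}{13 - 1} = 150 + \frac{\left(-42\right) \frac{1}{136}}{12} = 150 - \frac{7}{272} = \frac{40793}{272}$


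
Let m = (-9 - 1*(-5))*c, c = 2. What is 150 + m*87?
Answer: -546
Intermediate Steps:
m = -8 (m = (-9 - 1*(-5))*2 = (-9 + 5)*2 = -4*2 = -8)
150 + m*87 = 150 - 8*87 = 150 - 696 = -546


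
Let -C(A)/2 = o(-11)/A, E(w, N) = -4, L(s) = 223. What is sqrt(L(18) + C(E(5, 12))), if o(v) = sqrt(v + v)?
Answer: sqrt(892 + 2*I*sqrt(22))/2 ≈ 14.933 + 0.078522*I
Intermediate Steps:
o(v) = sqrt(2)*sqrt(v) (o(v) = sqrt(2*v) = sqrt(2)*sqrt(v))
C(A) = -2*I*sqrt(22)/A (C(A) = -2*sqrt(2)*sqrt(-11)/A = -2*sqrt(2)*(I*sqrt(11))/A = -2*I*sqrt(22)/A)
sqrt(L(18) + C(E(5, 12))) = sqrt(223 - 2*I*sqrt(22)/(-4)) = sqrt(223 - 2*I*sqrt(22)*(-1/4)) = sqrt(223 + I*sqrt(22)/2)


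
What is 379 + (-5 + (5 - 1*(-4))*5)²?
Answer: 1979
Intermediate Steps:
379 + (-5 + (5 - 1*(-4))*5)² = 379 + (-5 + (5 + 4)*5)² = 379 + (-5 + 9*5)² = 379 + (-5 + 45)² = 379 + 40² = 379 + 1600 = 1979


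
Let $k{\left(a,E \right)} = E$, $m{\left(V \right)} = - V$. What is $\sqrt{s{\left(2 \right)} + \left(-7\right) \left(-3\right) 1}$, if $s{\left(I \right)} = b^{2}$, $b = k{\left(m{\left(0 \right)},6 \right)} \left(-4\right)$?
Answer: $\sqrt{597} \approx 24.434$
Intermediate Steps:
$b = -24$ ($b = 6 \left(-4\right) = -24$)
$s{\left(I \right)} = 576$ ($s{\left(I \right)} = \left(-24\right)^{2} = 576$)
$\sqrt{s{\left(2 \right)} + \left(-7\right) \left(-3\right) 1} = \sqrt{576 + \left(-7\right) \left(-3\right) 1} = \sqrt{576 + 21 \cdot 1} = \sqrt{576 + 21} = \sqrt{597}$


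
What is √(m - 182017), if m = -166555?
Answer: 2*I*√87143 ≈ 590.4*I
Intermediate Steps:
√(m - 182017) = √(-166555 - 182017) = √(-348572) = 2*I*√87143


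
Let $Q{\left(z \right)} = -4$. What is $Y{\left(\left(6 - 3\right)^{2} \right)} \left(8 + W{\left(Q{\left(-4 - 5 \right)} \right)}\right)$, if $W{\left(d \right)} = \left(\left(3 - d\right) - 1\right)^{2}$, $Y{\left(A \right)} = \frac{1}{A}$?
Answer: $\frac{44}{9} \approx 4.8889$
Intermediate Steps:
$W{\left(d \right)} = \left(2 - d\right)^{2}$
$Y{\left(\left(6 - 3\right)^{2} \right)} \left(8 + W{\left(Q{\left(-4 - 5 \right)} \right)}\right) = \frac{8 + \left(-2 - 4\right)^{2}}{\left(6 - 3\right)^{2}} = \frac{8 + \left(-6\right)^{2}}{3^{2}} = \frac{8 + 36}{9} = \frac{1}{9} \cdot 44 = \frac{44}{9}$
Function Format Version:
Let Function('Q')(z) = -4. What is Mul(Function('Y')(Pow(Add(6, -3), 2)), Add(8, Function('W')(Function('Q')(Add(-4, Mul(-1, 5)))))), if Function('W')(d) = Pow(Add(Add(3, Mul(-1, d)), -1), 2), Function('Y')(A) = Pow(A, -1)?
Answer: Rational(44, 9) ≈ 4.8889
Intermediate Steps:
Function('W')(d) = Pow(Add(2, Mul(-1, d)), 2)
Mul(Function('Y')(Pow(Add(6, -3), 2)), Add(8, Function('W')(Function('Q')(Add(-4, Mul(-1, 5)))))) = Mul(Pow(Pow(Add(6, -3), 2), -1), Add(8, Pow(Add(-2, -4), 2))) = Mul(Pow(Pow(3, 2), -1), Add(8, Pow(-6, 2))) = Mul(Pow(9, -1), Add(8, 36)) = Mul(Rational(1, 9), 44) = Rational(44, 9)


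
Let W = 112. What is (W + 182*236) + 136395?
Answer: 179459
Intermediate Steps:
(W + 182*236) + 136395 = (112 + 182*236) + 136395 = (112 + 42952) + 136395 = 43064 + 136395 = 179459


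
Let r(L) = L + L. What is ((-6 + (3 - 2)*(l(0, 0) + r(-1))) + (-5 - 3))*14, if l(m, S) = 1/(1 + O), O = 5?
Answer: -665/3 ≈ -221.67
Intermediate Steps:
r(L) = 2*L
l(m, S) = 1/6 (l(m, S) = 1/(1 + 5) = 1/6)
((-6 + (3 - 2)*(l(0, 0) + r(-1))) + (-5 - 3))*14 = ((-6 + (3 - 2)*(1/6 + 2*(-1))) + (-5 - 3))*14 = ((-6 + 1*(1/6 - 2)) - 8)*14 = ((-6 + 1*(-11/6)) - 8)*14 = ((-6 - 11/6) - 8)*14 = (-47/6 - 8)*14 = -95/6*14 = -665/3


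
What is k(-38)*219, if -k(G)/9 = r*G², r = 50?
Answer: -142306200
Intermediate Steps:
k(G) = -450*G²
k(-38)*219 = -450*(-38)²*219 = -450*1444*219 = -649800*219 = -142306200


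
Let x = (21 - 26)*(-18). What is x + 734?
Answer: 824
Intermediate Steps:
x = 90 (x = -5*(-18) = 90)
x + 734 = 90 + 734 = 824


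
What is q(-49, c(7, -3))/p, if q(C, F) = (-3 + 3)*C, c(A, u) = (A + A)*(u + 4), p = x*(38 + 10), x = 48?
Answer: 0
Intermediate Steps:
p = 2304 (p = 48*(38 + 10) = 48*48 = 2304)
c(A, u) = 2*A*(4 + u) (c(A, u) = (2*A)*(4 + u) = 2*A*(4 + u))
q(C, F) = 0 (q(C, F) = 0*C = 0)
q(-49, c(7, -3))/p = 0/2304 = 0*(1/2304) = 0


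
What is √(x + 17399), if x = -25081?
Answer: I*√7682 ≈ 87.647*I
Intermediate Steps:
√(x + 17399) = √(-25081 + 17399) = √(-7682) = I*√7682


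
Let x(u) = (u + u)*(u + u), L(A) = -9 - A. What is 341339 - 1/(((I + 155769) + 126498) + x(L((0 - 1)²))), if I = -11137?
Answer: 92683778669/271530 ≈ 3.4134e+5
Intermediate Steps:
x(u) = 4*u² (x(u) = (2*u)*(2*u) = 4*u²)
341339 - 1/(((I + 155769) + 126498) + x(L((0 - 1)²))) = 341339 - 1/(((-11137 + 155769) + 126498) + 4*(-9 - (0 - 1)²)²) = 341339 - 1/((144632 + 126498) + 4*(-9 - 1*(-1)²)²) = 341339 - 1/(271130 + 4*(-9 - 1*1)²) = 341339 - 1/(271130 + 4*(-9 - 1)²) = 341339 - 1/(271130 + 4*(-10)²) = 341339 - 1/(271130 + 4*100) = 341339 - 1/(271130 + 400) = 341339 - 1/271530 = 92683778669/271530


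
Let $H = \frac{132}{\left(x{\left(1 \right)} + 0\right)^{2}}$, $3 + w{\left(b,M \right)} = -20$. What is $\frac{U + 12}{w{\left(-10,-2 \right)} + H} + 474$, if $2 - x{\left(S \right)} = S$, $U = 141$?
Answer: $\frac{51819}{109} \approx 475.4$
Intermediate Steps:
$w{\left(b,M \right)} = -23$ ($w{\left(b,M \right)} = -3 - 20 = -23$)
$x{\left(S \right)} = 2 - S$
$H = 132$ ($H = \frac{132}{\left(\left(2 - 1\right) + 0\right)^{2}} = \frac{132}{\left(1 + 0\right)^{2}} = \frac{132}{1^{2}} = \frac{132}{1} = 132 \cdot 1 = 132$)
$\frac{U + 12}{w{\left(-10,-2 \right)} + H} + 474 = \frac{141 + 12}{-23 + 132} + 474 = \frac{153}{109} + 474 = \frac{51819}{109}$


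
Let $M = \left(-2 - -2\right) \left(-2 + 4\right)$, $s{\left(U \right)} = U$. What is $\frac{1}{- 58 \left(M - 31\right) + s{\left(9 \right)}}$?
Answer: $\frac{1}{1807} \approx 0.0005534$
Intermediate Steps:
$M = 0$ ($M = \left(-2 + 2\right) 2 = 0 \cdot 2 = 0$)
$\frac{1}{- 58 \left(M - 31\right) + s{\left(9 \right)}} = \frac{1}{- 58 \left(0 - 31\right) + 9} = \frac{1}{\left(-58\right) \left(-31\right) + 9} = \frac{1}{1798 + 9} = \frac{1}{1807}$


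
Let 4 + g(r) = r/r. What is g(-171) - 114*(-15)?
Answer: 1707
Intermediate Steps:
g(r) = -3 (g(r) = -4 + r/r = -4 + 1 = -3)
g(-171) - 114*(-15) = -3 - 114*(-15) = -3 - 1*(-1710) = -3 + 1710 = 1707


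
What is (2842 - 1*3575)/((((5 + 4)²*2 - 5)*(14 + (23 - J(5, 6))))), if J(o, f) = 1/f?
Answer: -4398/34697 ≈ -0.12675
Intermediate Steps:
(2842 - 1*3575)/((((5 + 4)²*2 - 5)*(14 + (23 - J(5, 6))))) = (2842 - 1*3575)/((((5 + 4)²*2 - 5)*(14 + (23 - 1/6)))) = (2842 - 3575)/(((9²*2 - 5)*(14 + (23 - 1*⅙)))) = -733*1/((14 + (23 - ⅙))*(81*2 - 5)) = -733*1/((14 + 137/6)*(162 - 5)) = -733/(157*(221/6)) = -733/34697/6 = -733*6/34697 = -4398/34697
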